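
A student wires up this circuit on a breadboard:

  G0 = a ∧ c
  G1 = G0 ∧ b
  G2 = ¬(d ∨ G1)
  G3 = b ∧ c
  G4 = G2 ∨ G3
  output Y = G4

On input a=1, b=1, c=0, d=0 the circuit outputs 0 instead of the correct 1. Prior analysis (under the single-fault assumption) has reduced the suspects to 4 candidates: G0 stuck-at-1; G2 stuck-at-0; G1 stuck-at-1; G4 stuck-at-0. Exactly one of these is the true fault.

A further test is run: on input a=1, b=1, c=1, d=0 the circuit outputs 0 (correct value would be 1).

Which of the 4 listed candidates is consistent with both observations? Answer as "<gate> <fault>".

Evaluate each candidate on input a=1, b=1, c=1, d=0:
  G0 stuck-at-1: G0=1 [stuck-at-1], G1=1, G2=0, G3=1, G4=1 → 1 — eliminated
  G2 stuck-at-0: G0=1, G1=1, G2=0 [stuck-at-0], G3=1, G4=1 → 1 — eliminated
  G1 stuck-at-1: G0=1, G1=1 [stuck-at-1], G2=0, G3=1, G4=1 → 1 — eliminated
  G4 stuck-at-0: G0=1, G1=1, G2=0, G3=1, G4=0 [stuck-at-0] → 0 — matches
Only G4 stuck-at-0 reproduces the observed 0.

G4 stuck-at-0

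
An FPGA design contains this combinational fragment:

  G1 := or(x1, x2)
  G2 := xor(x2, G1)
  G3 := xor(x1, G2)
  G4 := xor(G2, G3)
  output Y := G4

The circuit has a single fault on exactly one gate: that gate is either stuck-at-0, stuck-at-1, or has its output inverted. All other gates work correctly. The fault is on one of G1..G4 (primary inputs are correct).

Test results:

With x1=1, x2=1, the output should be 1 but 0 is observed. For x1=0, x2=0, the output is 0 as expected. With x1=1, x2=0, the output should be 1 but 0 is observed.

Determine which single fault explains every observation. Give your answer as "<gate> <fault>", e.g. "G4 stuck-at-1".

G4 stuck-at-0

Fault-free values for test 1 (x1=1, x2=1): G1=1, G2=0, G3=1, G4=1, giving Y=1. Observed 0.
Test 1: faults giving observed 0 are {G3 stuck-at-0, G3 inverted output, G4 stuck-at-0, G4 inverted output}.
Test 2 (x1=0, x2=0): fault-free G1=0, G2=0, G3=0, G4=0 → 0; observed 0. Eliminates G3 inverted output, G4 inverted output.
Test 3 (x1=1, x2=0): fault-free G1=1, G2=1, G3=0, G4=1 → 1; observed 0. Eliminates G3 stuck-at-0.
Only G4 stuck-at-0 is consistent with every test.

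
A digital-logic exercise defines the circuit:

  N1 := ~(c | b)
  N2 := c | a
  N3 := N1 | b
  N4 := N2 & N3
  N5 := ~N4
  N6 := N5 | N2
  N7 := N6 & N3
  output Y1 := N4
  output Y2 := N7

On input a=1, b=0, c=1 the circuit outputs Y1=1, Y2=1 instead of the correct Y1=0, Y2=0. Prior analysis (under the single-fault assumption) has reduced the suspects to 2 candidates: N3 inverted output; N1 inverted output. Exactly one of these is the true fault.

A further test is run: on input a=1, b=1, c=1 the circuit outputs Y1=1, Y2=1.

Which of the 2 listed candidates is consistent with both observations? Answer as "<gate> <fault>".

N1 inverted output

Evaluate each candidate on input a=1, b=1, c=1:
  N3 inverted output: N1=0, N2=1, N3=0 [inverted output], N4=0, N5=1, N6=1, N7=0 → Y1=0, Y2=0 — eliminated
  N1 inverted output: N1=1 [inverted output], N2=1, N3=1, N4=1, N5=0, N6=1, N7=1 → Y1=1, Y2=1 — matches
Only N1 inverted output reproduces the observed Y1=1, Y2=1.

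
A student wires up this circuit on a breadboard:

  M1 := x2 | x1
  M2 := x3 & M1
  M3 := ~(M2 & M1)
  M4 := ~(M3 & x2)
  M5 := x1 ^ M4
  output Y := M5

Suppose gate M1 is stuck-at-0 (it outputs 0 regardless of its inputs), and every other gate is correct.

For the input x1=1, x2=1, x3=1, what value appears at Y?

1

Propagate with M1 forced: M1=0 [stuck-at-0], M2=0, M3=1, M4=0, M5=1.
So Y = 1. (Without the fault it would be 0.)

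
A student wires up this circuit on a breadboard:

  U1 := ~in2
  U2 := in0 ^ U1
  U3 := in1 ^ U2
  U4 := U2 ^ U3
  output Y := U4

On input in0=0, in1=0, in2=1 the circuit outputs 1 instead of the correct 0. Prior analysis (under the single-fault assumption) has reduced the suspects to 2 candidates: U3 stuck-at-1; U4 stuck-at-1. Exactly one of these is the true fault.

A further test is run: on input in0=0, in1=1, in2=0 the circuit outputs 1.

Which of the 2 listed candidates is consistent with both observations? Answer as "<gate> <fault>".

Evaluate each candidate on input in0=0, in1=1, in2=0:
  U3 stuck-at-1: U1=1, U2=1, U3=1 [stuck-at-1], U4=0 → 0 — eliminated
  U4 stuck-at-1: U1=1, U2=1, U3=0, U4=1 [stuck-at-1] → 1 — matches
Only U4 stuck-at-1 reproduces the observed 1.

U4 stuck-at-1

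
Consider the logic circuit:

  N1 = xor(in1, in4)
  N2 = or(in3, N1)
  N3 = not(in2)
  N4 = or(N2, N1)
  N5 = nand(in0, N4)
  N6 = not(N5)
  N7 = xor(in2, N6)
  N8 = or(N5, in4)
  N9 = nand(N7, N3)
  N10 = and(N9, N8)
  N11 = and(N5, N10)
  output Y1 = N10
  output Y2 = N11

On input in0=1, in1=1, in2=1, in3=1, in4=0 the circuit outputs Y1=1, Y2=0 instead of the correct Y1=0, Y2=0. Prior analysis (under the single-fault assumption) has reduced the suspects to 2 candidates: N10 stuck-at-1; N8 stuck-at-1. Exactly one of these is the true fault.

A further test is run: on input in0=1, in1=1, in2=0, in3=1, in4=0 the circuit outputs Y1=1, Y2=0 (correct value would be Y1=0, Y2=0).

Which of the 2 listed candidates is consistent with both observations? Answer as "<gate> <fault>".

Evaluate each candidate on input in0=1, in1=1, in2=0, in3=1, in4=0:
  N10 stuck-at-1: N1=1, N2=1, N3=1, N4=1, N5=0, N6=1, N7=1, N8=0, N9=0, N10=1 [stuck-at-1], N11=0 → Y1=1, Y2=0 — matches
  N8 stuck-at-1: N1=1, N2=1, N3=1, N4=1, N5=0, N6=1, N7=1, N8=1 [stuck-at-1], N9=0, N10=0, N11=0 → Y1=0, Y2=0 — eliminated
Only N10 stuck-at-1 reproduces the observed Y1=1, Y2=0.

N10 stuck-at-1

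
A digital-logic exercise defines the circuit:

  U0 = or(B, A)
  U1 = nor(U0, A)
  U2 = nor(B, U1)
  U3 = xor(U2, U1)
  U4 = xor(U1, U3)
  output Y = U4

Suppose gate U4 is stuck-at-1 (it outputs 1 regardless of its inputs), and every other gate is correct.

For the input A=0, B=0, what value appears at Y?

Propagate with U4 forced: U0=0, U1=1, U2=0, U3=1, U4=1 [stuck-at-1].
So Y = 1. (Without the fault it would be 0.)

1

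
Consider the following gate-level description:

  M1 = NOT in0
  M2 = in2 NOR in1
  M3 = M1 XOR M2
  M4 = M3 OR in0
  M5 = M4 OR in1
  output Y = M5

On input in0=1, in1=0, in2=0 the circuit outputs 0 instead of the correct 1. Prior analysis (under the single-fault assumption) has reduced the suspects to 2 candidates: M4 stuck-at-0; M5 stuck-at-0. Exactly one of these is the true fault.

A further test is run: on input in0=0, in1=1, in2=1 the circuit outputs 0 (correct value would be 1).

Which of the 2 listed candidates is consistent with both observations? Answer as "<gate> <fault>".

Evaluate each candidate on input in0=0, in1=1, in2=1:
  M4 stuck-at-0: M1=1, M2=0, M3=1, M4=0 [stuck-at-0], M5=1 → 1 — eliminated
  M5 stuck-at-0: M1=1, M2=0, M3=1, M4=1, M5=0 [stuck-at-0] → 0 — matches
Only M5 stuck-at-0 reproduces the observed 0.

M5 stuck-at-0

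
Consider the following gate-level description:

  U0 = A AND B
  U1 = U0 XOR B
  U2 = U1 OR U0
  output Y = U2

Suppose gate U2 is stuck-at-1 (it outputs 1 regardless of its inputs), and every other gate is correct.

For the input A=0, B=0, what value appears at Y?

1

Propagate with U2 forced: U0=0, U1=0, U2=1 [stuck-at-1].
So Y = 1. (Without the fault it would be 0.)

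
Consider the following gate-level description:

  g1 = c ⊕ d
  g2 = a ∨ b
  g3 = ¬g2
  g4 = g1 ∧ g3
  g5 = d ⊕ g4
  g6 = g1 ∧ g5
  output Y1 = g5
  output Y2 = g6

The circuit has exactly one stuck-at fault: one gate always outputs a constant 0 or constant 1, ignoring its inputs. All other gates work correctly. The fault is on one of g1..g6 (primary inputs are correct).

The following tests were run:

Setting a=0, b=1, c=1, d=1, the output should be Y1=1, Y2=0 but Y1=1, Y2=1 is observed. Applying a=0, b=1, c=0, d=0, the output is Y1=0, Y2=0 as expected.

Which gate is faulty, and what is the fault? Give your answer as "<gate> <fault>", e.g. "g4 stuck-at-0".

g1 stuck-at-1

Fault-free values for test 1 (a=0, b=1, c=1, d=1): g1=0, g2=1, g3=0, g4=0, g5=1, g6=0, giving Y1=1, Y2=0. Observed Y1=1, Y2=1.
Test 1: faults giving observed Y1=1, Y2=1 are {g1 stuck-at-1, g6 stuck-at-1}.
Test 2 (a=0, b=1, c=0, d=0): fault-free g1=0, g2=1, g3=0, g4=0, g5=0, g6=0 → Y1=0, Y2=0; observed Y1=0, Y2=0. Eliminates g6 stuck-at-1.
Only g1 stuck-at-1 is consistent with every test.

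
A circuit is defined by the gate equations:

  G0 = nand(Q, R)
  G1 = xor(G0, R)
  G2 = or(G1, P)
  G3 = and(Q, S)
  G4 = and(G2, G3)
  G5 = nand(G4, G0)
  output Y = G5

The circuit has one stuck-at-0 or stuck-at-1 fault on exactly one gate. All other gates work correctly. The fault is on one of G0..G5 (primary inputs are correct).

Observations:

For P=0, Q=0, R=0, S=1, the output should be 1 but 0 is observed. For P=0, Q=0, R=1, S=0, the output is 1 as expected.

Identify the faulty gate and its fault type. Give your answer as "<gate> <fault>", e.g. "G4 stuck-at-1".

Fault-free values for test 1 (P=0, Q=0, R=0, S=1): G0=1, G1=1, G2=1, G3=0, G4=0, G5=1, giving Y=1. Observed 0.
Test 1: faults giving observed 0 are {G3 stuck-at-1, G4 stuck-at-1, G5 stuck-at-0}.
Test 2 (P=0, Q=0, R=1, S=0): fault-free G0=1, G1=0, G2=0, G3=0, G4=0, G5=1 → 1; observed 1. Eliminates G4 stuck-at-1, G5 stuck-at-0.
Only G3 stuck-at-1 is consistent with every test.

G3 stuck-at-1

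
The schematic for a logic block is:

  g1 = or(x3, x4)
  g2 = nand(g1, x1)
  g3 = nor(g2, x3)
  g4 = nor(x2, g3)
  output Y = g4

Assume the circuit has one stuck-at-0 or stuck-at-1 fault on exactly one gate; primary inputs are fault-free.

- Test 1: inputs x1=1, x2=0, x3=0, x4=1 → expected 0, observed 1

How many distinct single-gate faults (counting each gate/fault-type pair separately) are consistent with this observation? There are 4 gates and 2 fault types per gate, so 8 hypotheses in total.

4

Fault-free: g1=1, g2=0, g3=1, g4=0 → 0. Observed 1.
  g1 stuck-at-0: output 1 ✓
  g1 stuck-at-1: output 0 ✗
  g2 stuck-at-0: output 0 ✗
  g2 stuck-at-1: output 1 ✓
  g3 stuck-at-0: output 1 ✓
  g3 stuck-at-1: output 0 ✗
  g4 stuck-at-0: output 0 ✗
  g4 stuck-at-1: output 1 ✓
Consistent faults: {g1 stuck-at-0, g2 stuck-at-1, g3 stuck-at-0, g4 stuck-at-1} — 4 in all.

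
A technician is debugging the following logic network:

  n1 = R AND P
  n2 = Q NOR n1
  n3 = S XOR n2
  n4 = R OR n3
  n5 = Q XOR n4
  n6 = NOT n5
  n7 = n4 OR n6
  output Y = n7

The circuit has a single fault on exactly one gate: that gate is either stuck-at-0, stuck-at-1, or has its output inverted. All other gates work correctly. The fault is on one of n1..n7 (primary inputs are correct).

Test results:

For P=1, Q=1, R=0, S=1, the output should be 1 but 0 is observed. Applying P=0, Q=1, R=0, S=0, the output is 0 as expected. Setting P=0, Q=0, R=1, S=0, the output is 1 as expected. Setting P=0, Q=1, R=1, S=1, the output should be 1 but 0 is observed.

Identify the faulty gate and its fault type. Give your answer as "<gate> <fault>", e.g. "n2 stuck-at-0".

n4 stuck-at-0

Fault-free values for test 1 (P=1, Q=1, R=0, S=1): n1=0, n2=0, n3=1, n4=1, n5=0, n6=1, n7=1, giving Y=1. Observed 0.
Test 1: faults giving observed 0 are {n2 stuck-at-1, n2 inverted output, n3 stuck-at-0, n3 inverted output, n4 stuck-at-0, n4 inverted output, n7 stuck-at-0, n7 inverted output}.
Test 2 (P=0, Q=1, R=0, S=0): fault-free n1=0, n2=0, n3=0, n4=0, n5=1, n6=0, n7=0 → 0; observed 0. Eliminates n2 stuck-at-1, n2 inverted output, n3 inverted output, n4 inverted output, n7 inverted output.
Test 3 (P=0, Q=0, R=1, S=0): fault-free n1=0, n2=1, n3=1, n4=1, n5=1, n6=0, n7=1 → 1; observed 1. Eliminates n7 stuck-at-0.
Test 4 (P=0, Q=1, R=1, S=1): fault-free n1=0, n2=0, n3=1, n4=1, n5=0, n6=1, n7=1 → 1; observed 0. Eliminates n3 stuck-at-0.
Only n4 stuck-at-0 is consistent with every test.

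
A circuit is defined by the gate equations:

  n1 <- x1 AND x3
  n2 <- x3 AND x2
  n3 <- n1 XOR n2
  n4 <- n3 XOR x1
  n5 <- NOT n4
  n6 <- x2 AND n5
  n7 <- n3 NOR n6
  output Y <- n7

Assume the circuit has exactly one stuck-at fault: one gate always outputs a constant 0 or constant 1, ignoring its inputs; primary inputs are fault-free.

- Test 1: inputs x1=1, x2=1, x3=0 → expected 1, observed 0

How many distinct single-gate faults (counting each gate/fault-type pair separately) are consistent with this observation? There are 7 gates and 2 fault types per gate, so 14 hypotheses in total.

7

Fault-free: n1=0, n2=0, n3=0, n4=1, n5=0, n6=0, n7=1 → 1. Observed 0.
  n1 stuck-at-0: output 1 ✗
  n1 stuck-at-1: output 0 ✓
  n2 stuck-at-0: output 1 ✗
  n2 stuck-at-1: output 0 ✓
  n3 stuck-at-0: output 1 ✗
  n3 stuck-at-1: output 0 ✓
  n4 stuck-at-0: output 0 ✓
  n4 stuck-at-1: output 1 ✗
  n5 stuck-at-0: output 1 ✗
  n5 stuck-at-1: output 0 ✓
  n6 stuck-at-0: output 1 ✗
  n6 stuck-at-1: output 0 ✓
  n7 stuck-at-0: output 0 ✓
  n7 stuck-at-1: output 1 ✗
Consistent faults: {n1 stuck-at-1, n2 stuck-at-1, n3 stuck-at-1, n4 stuck-at-0, n5 stuck-at-1, n6 stuck-at-1, n7 stuck-at-0} — 7 in all.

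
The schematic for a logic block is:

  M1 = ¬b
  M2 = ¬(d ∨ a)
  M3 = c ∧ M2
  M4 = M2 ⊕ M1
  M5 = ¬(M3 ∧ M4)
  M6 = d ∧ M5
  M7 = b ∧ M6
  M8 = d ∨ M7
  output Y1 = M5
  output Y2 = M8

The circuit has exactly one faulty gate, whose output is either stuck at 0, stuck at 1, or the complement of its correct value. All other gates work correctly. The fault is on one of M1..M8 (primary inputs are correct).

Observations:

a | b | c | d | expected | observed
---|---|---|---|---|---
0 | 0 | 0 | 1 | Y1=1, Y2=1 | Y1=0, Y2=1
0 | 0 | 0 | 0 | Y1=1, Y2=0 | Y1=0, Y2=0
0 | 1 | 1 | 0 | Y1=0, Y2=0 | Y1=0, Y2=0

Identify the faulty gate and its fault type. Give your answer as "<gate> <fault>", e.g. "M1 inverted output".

M5 stuck-at-0

Fault-free values for test 1 (a=0, b=0, c=0, d=1): M1=1, M2=0, M3=0, M4=1, M5=1, M6=1, M7=0, M8=1, giving Y1=1, Y2=1. Observed Y1=0, Y2=1.
Test 1: faults giving observed Y1=0, Y2=1 are {M3 stuck-at-1, M3 inverted output, M5 stuck-at-0, M5 inverted output}.
Test 2 (a=0, b=0, c=0, d=0): fault-free M1=1, M2=1, M3=0, M4=0, M5=1, M6=0, M7=0, M8=0 → Y1=1, Y2=0; observed Y1=0, Y2=0. Eliminates M3 stuck-at-1, M3 inverted output.
Test 3 (a=0, b=1, c=1, d=0): fault-free M1=0, M2=1, M3=1, M4=1, M5=0, M6=0, M7=0, M8=0 → Y1=0, Y2=0; observed Y1=0, Y2=0. Eliminates M5 inverted output.
Only M5 stuck-at-0 is consistent with every test.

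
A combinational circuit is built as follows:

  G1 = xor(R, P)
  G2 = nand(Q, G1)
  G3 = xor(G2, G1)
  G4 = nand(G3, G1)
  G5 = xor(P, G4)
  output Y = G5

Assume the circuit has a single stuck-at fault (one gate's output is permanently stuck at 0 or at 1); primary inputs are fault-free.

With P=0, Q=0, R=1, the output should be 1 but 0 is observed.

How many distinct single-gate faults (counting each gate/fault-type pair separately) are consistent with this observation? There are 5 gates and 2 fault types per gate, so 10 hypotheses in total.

Fault-free: G1=1, G2=1, G3=0, G4=1, G5=1 → 1. Observed 0.
  G1 stuck-at-0: output 1 ✗
  G1 stuck-at-1: output 1 ✗
  G2 stuck-at-0: output 0 ✓
  G2 stuck-at-1: output 1 ✗
  G3 stuck-at-0: output 1 ✗
  G3 stuck-at-1: output 0 ✓
  G4 stuck-at-0: output 0 ✓
  G4 stuck-at-1: output 1 ✗
  G5 stuck-at-0: output 0 ✓
  G5 stuck-at-1: output 1 ✗
Consistent faults: {G2 stuck-at-0, G3 stuck-at-1, G4 stuck-at-0, G5 stuck-at-0} — 4 in all.

4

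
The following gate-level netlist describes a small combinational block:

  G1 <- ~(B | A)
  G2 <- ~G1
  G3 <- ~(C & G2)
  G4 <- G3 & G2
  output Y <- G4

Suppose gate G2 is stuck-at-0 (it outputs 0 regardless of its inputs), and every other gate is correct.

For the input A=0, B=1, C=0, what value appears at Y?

0

Propagate with G2 forced: G1=0, G2=0 [stuck-at-0], G3=1, G4=0.
So Y = 0. (Without the fault it would be 1.)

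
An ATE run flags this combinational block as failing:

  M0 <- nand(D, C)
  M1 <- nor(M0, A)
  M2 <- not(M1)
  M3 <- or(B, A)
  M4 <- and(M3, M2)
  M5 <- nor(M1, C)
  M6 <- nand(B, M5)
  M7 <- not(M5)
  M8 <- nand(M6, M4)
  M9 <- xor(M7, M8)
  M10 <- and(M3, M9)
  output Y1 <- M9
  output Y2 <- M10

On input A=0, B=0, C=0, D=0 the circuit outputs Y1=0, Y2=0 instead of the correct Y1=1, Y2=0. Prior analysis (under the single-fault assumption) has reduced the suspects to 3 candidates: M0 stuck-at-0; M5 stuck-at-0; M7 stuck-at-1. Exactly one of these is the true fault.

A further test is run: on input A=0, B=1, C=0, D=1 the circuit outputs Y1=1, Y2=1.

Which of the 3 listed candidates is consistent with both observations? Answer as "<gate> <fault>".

Evaluate each candidate on input A=0, B=1, C=0, D=1:
  M0 stuck-at-0: M0=0 [stuck-at-0], M1=1, M2=0, M3=1, M4=0, M5=0, M6=1, M7=1, M8=1, M9=0, M10=0 → Y1=0, Y2=0 — eliminated
  M5 stuck-at-0: M0=1, M1=0, M2=1, M3=1, M4=1, M5=0 [stuck-at-0], M6=1, M7=1, M8=0, M9=1, M10=1 → Y1=1, Y2=1 — matches
  M7 stuck-at-1: M0=1, M1=0, M2=1, M3=1, M4=1, M5=1, M6=0, M7=1 [stuck-at-1], M8=1, M9=0, M10=0 → Y1=0, Y2=0 — eliminated
Only M5 stuck-at-0 reproduces the observed Y1=1, Y2=1.

M5 stuck-at-0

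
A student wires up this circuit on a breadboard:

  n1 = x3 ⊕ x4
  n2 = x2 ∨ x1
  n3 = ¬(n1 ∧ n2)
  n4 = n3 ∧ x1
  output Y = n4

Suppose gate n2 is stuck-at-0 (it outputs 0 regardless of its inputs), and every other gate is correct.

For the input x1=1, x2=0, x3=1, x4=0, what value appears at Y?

Propagate with n2 forced: n1=1, n2=0 [stuck-at-0], n3=1, n4=1.
So Y = 1. (Without the fault it would be 0.)

1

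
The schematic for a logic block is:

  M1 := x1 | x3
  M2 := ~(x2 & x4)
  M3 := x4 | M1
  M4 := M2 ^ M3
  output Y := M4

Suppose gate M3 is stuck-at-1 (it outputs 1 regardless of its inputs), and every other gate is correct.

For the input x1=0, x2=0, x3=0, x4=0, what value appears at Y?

0

Propagate with M3 forced: M1=0, M2=1, M3=1 [stuck-at-1], M4=0.
So Y = 0. (Without the fault it would be 1.)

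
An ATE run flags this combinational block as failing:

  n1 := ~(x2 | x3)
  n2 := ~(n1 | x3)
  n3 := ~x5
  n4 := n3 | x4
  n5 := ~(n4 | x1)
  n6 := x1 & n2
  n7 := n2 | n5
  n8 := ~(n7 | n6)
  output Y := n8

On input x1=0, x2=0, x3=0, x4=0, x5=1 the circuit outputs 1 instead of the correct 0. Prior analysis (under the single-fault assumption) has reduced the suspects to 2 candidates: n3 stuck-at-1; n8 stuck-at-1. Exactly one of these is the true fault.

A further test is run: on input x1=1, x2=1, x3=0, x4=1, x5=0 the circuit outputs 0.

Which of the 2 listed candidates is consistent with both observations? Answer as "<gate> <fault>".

n3 stuck-at-1

Evaluate each candidate on input x1=1, x2=1, x3=0, x4=1, x5=0:
  n3 stuck-at-1: n1=0, n2=1, n3=1 [stuck-at-1], n4=1, n5=0, n6=1, n7=1, n8=0 → 0 — matches
  n8 stuck-at-1: n1=0, n2=1, n3=1, n4=1, n5=0, n6=1, n7=1, n8=1 [stuck-at-1] → 1 — eliminated
Only n3 stuck-at-1 reproduces the observed 0.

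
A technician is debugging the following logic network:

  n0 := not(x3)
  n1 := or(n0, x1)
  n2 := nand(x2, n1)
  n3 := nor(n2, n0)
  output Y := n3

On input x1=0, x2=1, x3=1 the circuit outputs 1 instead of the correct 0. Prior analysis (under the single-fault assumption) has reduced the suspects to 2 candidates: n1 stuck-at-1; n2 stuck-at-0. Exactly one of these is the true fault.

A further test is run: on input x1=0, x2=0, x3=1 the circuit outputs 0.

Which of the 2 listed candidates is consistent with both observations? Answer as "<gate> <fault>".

Evaluate each candidate on input x1=0, x2=0, x3=1:
  n1 stuck-at-1: n0=0, n1=1 [stuck-at-1], n2=1, n3=0 → 0 — matches
  n2 stuck-at-0: n0=0, n1=0, n2=0 [stuck-at-0], n3=1 → 1 — eliminated
Only n1 stuck-at-1 reproduces the observed 0.

n1 stuck-at-1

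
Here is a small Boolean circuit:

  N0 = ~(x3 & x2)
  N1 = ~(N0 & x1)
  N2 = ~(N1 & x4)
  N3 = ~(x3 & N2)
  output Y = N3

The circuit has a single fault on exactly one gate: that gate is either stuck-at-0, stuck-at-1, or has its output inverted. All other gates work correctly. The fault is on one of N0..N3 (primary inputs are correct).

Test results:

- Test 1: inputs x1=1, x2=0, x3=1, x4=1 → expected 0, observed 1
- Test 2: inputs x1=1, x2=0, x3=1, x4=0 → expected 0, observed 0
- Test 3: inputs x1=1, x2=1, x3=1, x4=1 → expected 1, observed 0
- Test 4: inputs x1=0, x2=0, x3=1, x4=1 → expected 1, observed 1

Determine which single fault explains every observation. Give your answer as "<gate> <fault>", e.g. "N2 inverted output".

Fault-free values for test 1 (x1=1, x2=0, x3=1, x4=1): N0=1, N1=0, N2=1, N3=0, giving Y=0. Observed 1.
Test 1: faults giving observed 1 are {N0 stuck-at-0, N0 inverted output, N1 stuck-at-1, N1 inverted output, N2 stuck-at-0, N2 inverted output, N3 stuck-at-1, N3 inverted output}.
Test 2 (x1=1, x2=0, x3=1, x4=0): fault-free N0=1, N1=0, N2=1, N3=0 → 0; observed 0. Eliminates N2 stuck-at-0, N2 inverted output, N3 stuck-at-1, N3 inverted output.
Test 3 (x1=1, x2=1, x3=1, x4=1): fault-free N0=0, N1=1, N2=0, N3=1 → 1; observed 0. Eliminates N0 stuck-at-0, N1 stuck-at-1.
Test 4 (x1=0, x2=0, x3=1, x4=1): fault-free N0=1, N1=1, N2=0, N3=1 → 1; observed 1. Eliminates N1 inverted output.
Only N0 inverted output is consistent with every test.

N0 inverted output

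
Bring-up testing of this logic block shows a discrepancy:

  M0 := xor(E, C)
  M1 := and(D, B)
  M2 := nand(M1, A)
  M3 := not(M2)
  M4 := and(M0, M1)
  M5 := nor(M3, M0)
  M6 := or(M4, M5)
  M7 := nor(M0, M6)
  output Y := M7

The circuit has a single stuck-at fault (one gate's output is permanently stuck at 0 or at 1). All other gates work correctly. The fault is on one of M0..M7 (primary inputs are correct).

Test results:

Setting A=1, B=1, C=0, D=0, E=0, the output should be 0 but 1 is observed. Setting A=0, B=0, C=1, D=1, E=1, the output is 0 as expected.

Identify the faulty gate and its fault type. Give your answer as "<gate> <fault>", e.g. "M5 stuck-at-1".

Fault-free values for test 1 (A=1, B=1, C=0, D=0, E=0): M0=0, M1=0, M2=1, M3=0, M4=0, M5=1, M6=1, M7=0, giving Y=0. Observed 1.
Test 1: faults giving observed 1 are {M1 stuck-at-1, M2 stuck-at-0, M3 stuck-at-1, M5 stuck-at-0, M6 stuck-at-0, M7 stuck-at-1}.
Test 2 (A=0, B=0, C=1, D=1, E=1): fault-free M0=0, M1=0, M2=1, M3=0, M4=0, M5=1, M6=1, M7=0 → 0; observed 0. Eliminates M2 stuck-at-0, M3 stuck-at-1, M5 stuck-at-0, M6 stuck-at-0, M7 stuck-at-1.
Only M1 stuck-at-1 is consistent with every test.

M1 stuck-at-1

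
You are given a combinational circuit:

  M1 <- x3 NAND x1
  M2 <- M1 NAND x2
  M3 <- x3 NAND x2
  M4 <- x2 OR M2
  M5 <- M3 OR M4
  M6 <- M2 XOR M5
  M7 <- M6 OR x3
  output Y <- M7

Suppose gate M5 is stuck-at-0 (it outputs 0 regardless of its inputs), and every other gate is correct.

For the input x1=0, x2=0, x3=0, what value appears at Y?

Propagate with M5 forced: M1=1, M2=1, M3=1, M4=1, M5=0 [stuck-at-0], M6=1, M7=1.
So Y = 1. (Without the fault it would be 0.)

1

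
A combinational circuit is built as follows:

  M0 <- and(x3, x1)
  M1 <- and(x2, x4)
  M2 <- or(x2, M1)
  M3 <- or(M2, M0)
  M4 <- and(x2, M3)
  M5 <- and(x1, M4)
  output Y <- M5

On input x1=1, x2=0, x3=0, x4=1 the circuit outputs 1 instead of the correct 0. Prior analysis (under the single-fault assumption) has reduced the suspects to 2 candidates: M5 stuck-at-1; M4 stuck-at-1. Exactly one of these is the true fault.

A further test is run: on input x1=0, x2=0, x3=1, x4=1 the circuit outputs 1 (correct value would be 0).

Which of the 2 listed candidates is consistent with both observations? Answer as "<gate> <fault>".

Evaluate each candidate on input x1=0, x2=0, x3=1, x4=1:
  M5 stuck-at-1: M0=0, M1=0, M2=0, M3=0, M4=0, M5=1 [stuck-at-1] → 1 — matches
  M4 stuck-at-1: M0=0, M1=0, M2=0, M3=0, M4=1 [stuck-at-1], M5=0 → 0 — eliminated
Only M5 stuck-at-1 reproduces the observed 1.

M5 stuck-at-1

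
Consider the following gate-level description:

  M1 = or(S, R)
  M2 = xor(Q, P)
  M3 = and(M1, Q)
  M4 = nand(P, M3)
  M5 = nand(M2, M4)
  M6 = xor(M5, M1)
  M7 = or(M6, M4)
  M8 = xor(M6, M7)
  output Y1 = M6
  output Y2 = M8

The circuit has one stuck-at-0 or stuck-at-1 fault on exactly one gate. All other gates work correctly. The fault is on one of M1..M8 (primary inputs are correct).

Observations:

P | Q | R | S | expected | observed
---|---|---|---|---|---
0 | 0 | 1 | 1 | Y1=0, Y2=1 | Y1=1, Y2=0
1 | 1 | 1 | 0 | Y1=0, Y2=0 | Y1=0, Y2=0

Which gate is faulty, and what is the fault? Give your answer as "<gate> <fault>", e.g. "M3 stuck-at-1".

M2 stuck-at-1

Fault-free values for test 1 (P=0, Q=0, R=1, S=1): M1=1, M2=0, M3=0, M4=1, M5=1, M6=0, M7=1, M8=1, giving Y1=0, Y2=1. Observed Y1=1, Y2=0.
Test 1: faults giving observed Y1=1, Y2=0 are {M1 stuck-at-0, M2 stuck-at-1, M5 stuck-at-0, M6 stuck-at-1}.
Test 2 (P=1, Q=1, R=1, S=0): fault-free M1=1, M2=0, M3=1, M4=0, M5=1, M6=0, M7=0, M8=0 → Y1=0, Y2=0; observed Y1=0, Y2=0. Eliminates M1 stuck-at-0, M5 stuck-at-0, M6 stuck-at-1.
Only M2 stuck-at-1 is consistent with every test.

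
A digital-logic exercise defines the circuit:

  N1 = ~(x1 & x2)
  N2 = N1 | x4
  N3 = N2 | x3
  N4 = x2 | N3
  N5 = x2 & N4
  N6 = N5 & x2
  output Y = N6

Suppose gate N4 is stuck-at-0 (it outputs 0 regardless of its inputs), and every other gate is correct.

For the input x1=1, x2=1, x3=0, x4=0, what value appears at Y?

0

Propagate with N4 forced: N1=0, N2=0, N3=0, N4=0 [stuck-at-0], N5=0, N6=0.
So Y = 0. (Without the fault it would be 1.)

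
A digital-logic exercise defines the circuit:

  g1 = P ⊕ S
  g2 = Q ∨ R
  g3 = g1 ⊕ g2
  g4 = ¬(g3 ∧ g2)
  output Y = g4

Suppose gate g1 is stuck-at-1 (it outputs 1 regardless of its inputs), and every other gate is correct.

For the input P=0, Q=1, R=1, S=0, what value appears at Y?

Propagate with g1 forced: g1=1 [stuck-at-1], g2=1, g3=0, g4=1.
So Y = 1. (Without the fault it would be 0.)

1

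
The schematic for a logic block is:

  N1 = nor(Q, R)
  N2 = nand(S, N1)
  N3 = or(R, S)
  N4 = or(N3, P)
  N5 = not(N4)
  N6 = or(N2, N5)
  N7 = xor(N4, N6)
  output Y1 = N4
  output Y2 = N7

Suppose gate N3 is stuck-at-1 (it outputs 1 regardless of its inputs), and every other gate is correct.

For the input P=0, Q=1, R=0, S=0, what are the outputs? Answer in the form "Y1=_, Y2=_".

Propagate with N3 forced: N1=0, N2=1, N3=1 [stuck-at-1], N4=1, N5=0, N6=1, N7=0.
So the outputs are Y1=1, Y2=0. (Without the fault they would be Y1=0, Y2=1.)

Y1=1, Y2=0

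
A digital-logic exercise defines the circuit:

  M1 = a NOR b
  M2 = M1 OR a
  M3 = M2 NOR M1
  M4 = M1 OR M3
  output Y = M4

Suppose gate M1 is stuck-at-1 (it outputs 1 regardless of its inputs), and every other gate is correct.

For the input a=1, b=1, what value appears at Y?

1

Propagate with M1 forced: M1=1 [stuck-at-1], M2=1, M3=0, M4=1.
So Y = 1. (Without the fault it would be 0.)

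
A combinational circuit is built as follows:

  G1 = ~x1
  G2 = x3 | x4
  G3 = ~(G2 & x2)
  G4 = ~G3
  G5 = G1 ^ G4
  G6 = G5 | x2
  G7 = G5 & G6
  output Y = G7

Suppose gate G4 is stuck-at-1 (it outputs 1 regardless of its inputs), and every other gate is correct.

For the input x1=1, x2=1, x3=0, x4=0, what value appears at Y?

1

Propagate with G4 forced: G1=0, G2=0, G3=1, G4=1 [stuck-at-1], G5=1, G6=1, G7=1.
So Y = 1. (Without the fault it would be 0.)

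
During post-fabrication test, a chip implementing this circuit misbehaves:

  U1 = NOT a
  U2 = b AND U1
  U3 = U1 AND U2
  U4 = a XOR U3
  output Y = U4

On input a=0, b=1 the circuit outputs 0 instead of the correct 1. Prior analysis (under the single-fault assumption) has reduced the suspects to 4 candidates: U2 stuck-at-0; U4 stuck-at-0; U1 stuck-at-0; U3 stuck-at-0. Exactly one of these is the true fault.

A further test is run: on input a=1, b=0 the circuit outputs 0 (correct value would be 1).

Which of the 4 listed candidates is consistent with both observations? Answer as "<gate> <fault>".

U4 stuck-at-0

Evaluate each candidate on input a=1, b=0:
  U2 stuck-at-0: U1=0, U2=0 [stuck-at-0], U3=0, U4=1 → 1 — eliminated
  U4 stuck-at-0: U1=0, U2=0, U3=0, U4=0 [stuck-at-0] → 0 — matches
  U1 stuck-at-0: U1=0 [stuck-at-0], U2=0, U3=0, U4=1 → 1 — eliminated
  U3 stuck-at-0: U1=0, U2=0, U3=0 [stuck-at-0], U4=1 → 1 — eliminated
Only U4 stuck-at-0 reproduces the observed 0.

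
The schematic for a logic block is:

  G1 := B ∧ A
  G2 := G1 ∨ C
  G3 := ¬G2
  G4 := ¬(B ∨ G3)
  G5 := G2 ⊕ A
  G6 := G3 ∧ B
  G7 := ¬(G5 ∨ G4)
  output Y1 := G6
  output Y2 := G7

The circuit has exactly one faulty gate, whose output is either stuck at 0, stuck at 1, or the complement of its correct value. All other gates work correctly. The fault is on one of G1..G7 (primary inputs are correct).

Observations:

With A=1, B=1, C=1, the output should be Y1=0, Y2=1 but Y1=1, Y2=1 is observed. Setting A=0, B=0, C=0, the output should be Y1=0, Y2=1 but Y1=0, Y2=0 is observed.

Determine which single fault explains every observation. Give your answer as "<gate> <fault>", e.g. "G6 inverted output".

Fault-free values for test 1 (A=1, B=1, C=1): G1=1, G2=1, G3=0, G4=0, G5=0, G6=0, G7=1, giving Y1=0, Y2=1. Observed Y1=1, Y2=1.
Test 1: faults giving observed Y1=1, Y2=1 are {G3 stuck-at-1, G3 inverted output, G6 stuck-at-1, G6 inverted output}.
Test 2 (A=0, B=0, C=0): fault-free G1=0, G2=0, G3=1, G4=0, G5=0, G6=0, G7=1 → Y1=0, Y2=1; observed Y1=0, Y2=0. Eliminates G3 stuck-at-1, G6 stuck-at-1, G6 inverted output.
Only G3 inverted output is consistent with every test.

G3 inverted output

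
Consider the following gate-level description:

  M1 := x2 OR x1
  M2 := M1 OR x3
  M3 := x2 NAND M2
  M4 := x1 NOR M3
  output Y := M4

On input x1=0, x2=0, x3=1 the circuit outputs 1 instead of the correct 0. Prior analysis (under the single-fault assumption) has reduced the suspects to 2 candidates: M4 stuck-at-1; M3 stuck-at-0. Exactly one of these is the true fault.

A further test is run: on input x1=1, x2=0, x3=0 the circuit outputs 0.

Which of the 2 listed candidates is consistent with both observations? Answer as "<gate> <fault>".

M3 stuck-at-0

Evaluate each candidate on input x1=1, x2=0, x3=0:
  M4 stuck-at-1: M1=1, M2=1, M3=1, M4=1 [stuck-at-1] → 1 — eliminated
  M3 stuck-at-0: M1=1, M2=1, M3=0 [stuck-at-0], M4=0 → 0 — matches
Only M3 stuck-at-0 reproduces the observed 0.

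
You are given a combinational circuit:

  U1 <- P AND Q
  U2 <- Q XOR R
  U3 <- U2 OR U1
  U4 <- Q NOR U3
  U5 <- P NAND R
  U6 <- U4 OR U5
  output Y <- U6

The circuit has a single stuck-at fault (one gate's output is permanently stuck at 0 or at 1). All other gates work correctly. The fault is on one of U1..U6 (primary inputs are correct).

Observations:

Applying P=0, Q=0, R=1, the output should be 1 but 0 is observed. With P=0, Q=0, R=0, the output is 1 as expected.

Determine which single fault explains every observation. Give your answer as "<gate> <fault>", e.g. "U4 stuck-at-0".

Fault-free values for test 1 (P=0, Q=0, R=1): U1=0, U2=1, U3=1, U4=0, U5=1, U6=1, giving Y=1. Observed 0.
Test 1: faults giving observed 0 are {U5 stuck-at-0, U6 stuck-at-0}.
Test 2 (P=0, Q=0, R=0): fault-free U1=0, U2=0, U3=0, U4=1, U5=1, U6=1 → 1; observed 1. Eliminates U6 stuck-at-0.
Only U5 stuck-at-0 is consistent with every test.

U5 stuck-at-0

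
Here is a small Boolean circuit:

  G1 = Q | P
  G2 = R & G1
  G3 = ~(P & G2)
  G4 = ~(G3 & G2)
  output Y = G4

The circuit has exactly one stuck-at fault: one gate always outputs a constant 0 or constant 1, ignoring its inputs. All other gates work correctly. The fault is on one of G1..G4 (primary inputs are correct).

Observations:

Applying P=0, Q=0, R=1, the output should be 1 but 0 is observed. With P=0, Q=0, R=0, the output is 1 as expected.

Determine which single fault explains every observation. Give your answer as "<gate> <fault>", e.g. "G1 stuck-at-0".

G1 stuck-at-1

Fault-free values for test 1 (P=0, Q=0, R=1): G1=0, G2=0, G3=1, G4=1, giving Y=1. Observed 0.
Test 1: faults giving observed 0 are {G1 stuck-at-1, G2 stuck-at-1, G4 stuck-at-0}.
Test 2 (P=0, Q=0, R=0): fault-free G1=0, G2=0, G3=1, G4=1 → 1; observed 1. Eliminates G2 stuck-at-1, G4 stuck-at-0.
Only G1 stuck-at-1 is consistent with every test.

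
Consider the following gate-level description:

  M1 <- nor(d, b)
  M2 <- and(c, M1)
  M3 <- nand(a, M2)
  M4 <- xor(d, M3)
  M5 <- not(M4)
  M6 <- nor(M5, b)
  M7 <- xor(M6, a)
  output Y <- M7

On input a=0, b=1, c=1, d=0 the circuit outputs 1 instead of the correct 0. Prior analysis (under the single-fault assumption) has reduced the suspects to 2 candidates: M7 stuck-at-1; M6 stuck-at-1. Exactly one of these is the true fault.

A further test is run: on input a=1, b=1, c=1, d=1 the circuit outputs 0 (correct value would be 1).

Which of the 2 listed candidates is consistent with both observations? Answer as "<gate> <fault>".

Evaluate each candidate on input a=1, b=1, c=1, d=1:
  M7 stuck-at-1: M1=0, M2=0, M3=1, M4=0, M5=1, M6=0, M7=1 [stuck-at-1] → 1 — eliminated
  M6 stuck-at-1: M1=0, M2=0, M3=1, M4=0, M5=1, M6=1 [stuck-at-1], M7=0 → 0 — matches
Only M6 stuck-at-1 reproduces the observed 0.

M6 stuck-at-1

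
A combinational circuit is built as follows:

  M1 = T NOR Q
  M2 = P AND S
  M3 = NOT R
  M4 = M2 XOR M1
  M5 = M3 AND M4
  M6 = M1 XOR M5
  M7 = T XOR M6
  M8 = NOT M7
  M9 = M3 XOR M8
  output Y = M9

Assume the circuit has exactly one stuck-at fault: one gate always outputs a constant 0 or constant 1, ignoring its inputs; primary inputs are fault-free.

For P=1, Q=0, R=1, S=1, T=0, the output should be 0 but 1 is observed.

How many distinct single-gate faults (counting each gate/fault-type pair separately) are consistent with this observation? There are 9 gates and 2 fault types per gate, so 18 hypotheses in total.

Fault-free: M1=1, M2=1, M3=0, M4=0, M5=0, M6=1, M7=1, M8=0, M9=0 → 0. Observed 1.
  M1: stuck-at-0 ✓; others ✗
  M2: none of the 2 fault types match ✗
  M3: stuck-at-1 ✓; others ✗
  M4: none of the 2 fault types match ✗
  M5: stuck-at-1 ✓; others ✗
  M6: stuck-at-0 ✓; others ✗
  M7: stuck-at-0 ✓; others ✗
  M8: stuck-at-1 ✓; others ✗
  M9: stuck-at-1 ✓; others ✗
Consistent faults: {M1 stuck-at-0, M3 stuck-at-1, M5 stuck-at-1, M6 stuck-at-0, M7 stuck-at-0, M8 stuck-at-1, M9 stuck-at-1} — 7 in all.

7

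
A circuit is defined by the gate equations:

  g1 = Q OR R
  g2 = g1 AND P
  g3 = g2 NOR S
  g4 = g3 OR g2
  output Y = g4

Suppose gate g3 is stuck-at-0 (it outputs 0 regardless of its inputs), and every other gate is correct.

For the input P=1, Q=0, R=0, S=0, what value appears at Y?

0

Propagate with g3 forced: g1=0, g2=0, g3=0 [stuck-at-0], g4=0.
So Y = 0. (Without the fault it would be 1.)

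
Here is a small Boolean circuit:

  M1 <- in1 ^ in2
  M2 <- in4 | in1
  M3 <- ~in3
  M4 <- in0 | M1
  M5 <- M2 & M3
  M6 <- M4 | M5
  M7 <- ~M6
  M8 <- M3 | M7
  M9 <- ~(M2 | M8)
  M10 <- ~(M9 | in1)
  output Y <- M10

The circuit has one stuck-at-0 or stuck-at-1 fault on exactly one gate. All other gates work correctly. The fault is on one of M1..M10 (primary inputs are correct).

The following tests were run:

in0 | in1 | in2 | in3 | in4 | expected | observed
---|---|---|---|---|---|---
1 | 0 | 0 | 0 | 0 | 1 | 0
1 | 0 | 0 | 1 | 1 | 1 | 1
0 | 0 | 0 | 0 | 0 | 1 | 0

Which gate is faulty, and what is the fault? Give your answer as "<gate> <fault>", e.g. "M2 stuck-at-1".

Fault-free values for test 1 (in0=1, in1=0, in2=0, in3=0, in4=0): M1=0, M2=0, M3=1, M4=1, M5=0, M6=1, M7=0, M8=1, M9=0, M10=1, giving Y=1. Observed 0.
Test 1: faults giving observed 0 are {M3 stuck-at-0, M8 stuck-at-0, M9 stuck-at-1, M10 stuck-at-0}.
Test 2 (in0=1, in1=0, in2=0, in3=1, in4=1): fault-free M1=0, M2=1, M3=0, M4=1, M5=0, M6=1, M7=0, M8=0, M9=0, M10=1 → 1; observed 1. Eliminates M9 stuck-at-1, M10 stuck-at-0.
Test 3 (in0=0, in1=0, in2=0, in3=0, in4=0): fault-free M1=0, M2=0, M3=1, M4=0, M5=0, M6=0, M7=1, M8=1, M9=0, M10=1 → 1; observed 0. Eliminates M3 stuck-at-0.
Only M8 stuck-at-0 is consistent with every test.

M8 stuck-at-0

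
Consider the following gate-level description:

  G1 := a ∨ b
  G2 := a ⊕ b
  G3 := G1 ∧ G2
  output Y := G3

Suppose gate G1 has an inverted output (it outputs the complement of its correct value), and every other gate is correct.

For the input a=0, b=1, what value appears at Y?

Propagate with G1 forced: G1=0 [inverted output], G2=1, G3=0.
So Y = 0. (Without the fault it would be 1.)

0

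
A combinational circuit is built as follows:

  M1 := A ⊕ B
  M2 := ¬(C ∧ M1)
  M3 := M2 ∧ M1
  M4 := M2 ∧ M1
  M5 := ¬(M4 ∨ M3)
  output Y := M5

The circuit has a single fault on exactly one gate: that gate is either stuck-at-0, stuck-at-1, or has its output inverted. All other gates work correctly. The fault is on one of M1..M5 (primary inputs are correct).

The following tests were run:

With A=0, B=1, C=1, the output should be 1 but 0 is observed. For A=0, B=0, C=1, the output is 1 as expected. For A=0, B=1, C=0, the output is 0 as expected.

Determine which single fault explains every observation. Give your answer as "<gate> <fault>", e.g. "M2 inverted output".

Fault-free values for test 1 (A=0, B=1, C=1): M1=1, M2=0, M3=0, M4=0, M5=1, giving Y=1. Observed 0.
Test 1: faults giving observed 0 are {M2 stuck-at-1, M2 inverted output, M3 stuck-at-1, M3 inverted output, M4 stuck-at-1, M4 inverted output, M5 stuck-at-0, M5 inverted output}.
Test 2 (A=0, B=0, C=1): fault-free M1=0, M2=1, M3=0, M4=0, M5=1 → 1; observed 1. Eliminates M3 stuck-at-1, M3 inverted output, M4 stuck-at-1, M4 inverted output, M5 stuck-at-0, M5 inverted output.
Test 3 (A=0, B=1, C=0): fault-free M1=1, M2=1, M3=1, M4=1, M5=0 → 0; observed 0. Eliminates M2 inverted output.
Only M2 stuck-at-1 is consistent with every test.

M2 stuck-at-1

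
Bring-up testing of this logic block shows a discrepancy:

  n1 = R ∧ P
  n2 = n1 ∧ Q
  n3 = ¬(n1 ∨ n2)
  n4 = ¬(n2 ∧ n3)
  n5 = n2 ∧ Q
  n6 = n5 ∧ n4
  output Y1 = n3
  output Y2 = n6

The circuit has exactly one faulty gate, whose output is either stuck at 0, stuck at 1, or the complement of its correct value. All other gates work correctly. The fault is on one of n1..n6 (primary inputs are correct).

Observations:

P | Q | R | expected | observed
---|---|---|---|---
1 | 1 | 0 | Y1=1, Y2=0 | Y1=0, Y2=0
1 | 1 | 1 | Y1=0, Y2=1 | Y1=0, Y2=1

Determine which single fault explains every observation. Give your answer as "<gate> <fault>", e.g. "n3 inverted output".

Fault-free values for test 1 (P=1, Q=1, R=0): n1=0, n2=0, n3=1, n4=1, n5=0, n6=0, giving Y1=1, Y2=0. Observed Y1=0, Y2=0.
Test 1: faults giving observed Y1=0, Y2=0 are {n3 stuck-at-0, n3 inverted output}.
Test 2 (P=1, Q=1, R=1): fault-free n1=1, n2=1, n3=0, n4=1, n5=1, n6=1 → Y1=0, Y2=1; observed Y1=0, Y2=1. Eliminates n3 inverted output.
Only n3 stuck-at-0 is consistent with every test.

n3 stuck-at-0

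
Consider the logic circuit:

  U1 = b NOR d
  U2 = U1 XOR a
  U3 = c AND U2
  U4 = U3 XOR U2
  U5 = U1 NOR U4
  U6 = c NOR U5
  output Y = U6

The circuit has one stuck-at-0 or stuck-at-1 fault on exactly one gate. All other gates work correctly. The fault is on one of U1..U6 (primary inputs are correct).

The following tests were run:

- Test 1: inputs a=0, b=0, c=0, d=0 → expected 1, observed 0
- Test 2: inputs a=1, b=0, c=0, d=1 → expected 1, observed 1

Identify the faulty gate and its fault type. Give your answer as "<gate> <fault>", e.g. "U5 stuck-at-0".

Fault-free values for test 1 (a=0, b=0, c=0, d=0): U1=1, U2=1, U3=0, U4=1, U5=0, U6=1, giving Y=1. Observed 0.
Test 1: faults giving observed 0 are {U1 stuck-at-0, U5 stuck-at-1, U6 stuck-at-0}.
Test 2 (a=1, b=0, c=0, d=1): fault-free U1=0, U2=1, U3=0, U4=1, U5=0, U6=1 → 1; observed 1. Eliminates U5 stuck-at-1, U6 stuck-at-0.
Only U1 stuck-at-0 is consistent with every test.

U1 stuck-at-0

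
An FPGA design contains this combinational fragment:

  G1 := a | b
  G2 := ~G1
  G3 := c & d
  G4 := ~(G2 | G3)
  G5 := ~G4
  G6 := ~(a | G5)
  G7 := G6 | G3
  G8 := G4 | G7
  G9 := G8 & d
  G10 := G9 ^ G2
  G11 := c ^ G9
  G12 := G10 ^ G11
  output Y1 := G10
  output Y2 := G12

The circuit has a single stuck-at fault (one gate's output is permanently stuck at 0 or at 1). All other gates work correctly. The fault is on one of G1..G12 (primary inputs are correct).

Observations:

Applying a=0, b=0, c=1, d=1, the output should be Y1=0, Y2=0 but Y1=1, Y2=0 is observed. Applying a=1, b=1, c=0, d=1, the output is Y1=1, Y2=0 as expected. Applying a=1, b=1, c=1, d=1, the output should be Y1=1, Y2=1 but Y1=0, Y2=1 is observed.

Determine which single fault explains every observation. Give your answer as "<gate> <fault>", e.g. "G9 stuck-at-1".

Fault-free values for test 1 (a=0, b=0, c=1, d=1): G1=0, G2=1, G3=1, G4=0, G5=1, G6=0, G7=1, G8=1, G9=1, G10=0, G11=0, G12=0, giving Y1=0, Y2=0. Observed Y1=1, Y2=0.
Test 1: faults giving observed Y1=1, Y2=0 are {G3 stuck-at-0, G7 stuck-at-0, G8 stuck-at-0, G9 stuck-at-0}.
Test 2 (a=1, b=1, c=0, d=1): fault-free G1=1, G2=0, G3=0, G4=1, G5=0, G6=0, G7=0, G8=1, G9=1, G10=1, G11=1, G12=0 → Y1=1, Y2=0; observed Y1=1, Y2=0. Eliminates G8 stuck-at-0, G9 stuck-at-0.
Test 3 (a=1, b=1, c=1, d=1): fault-free G1=1, G2=0, G3=1, G4=0, G5=1, G6=0, G7=1, G8=1, G9=1, G10=1, G11=0, G12=1 → Y1=1, Y2=1; observed Y1=0, Y2=1. Eliminates G3 stuck-at-0.
Only G7 stuck-at-0 is consistent with every test.

G7 stuck-at-0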